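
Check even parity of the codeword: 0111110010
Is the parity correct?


Number of 1s: 6

Yes, parity is correct (6 ones)


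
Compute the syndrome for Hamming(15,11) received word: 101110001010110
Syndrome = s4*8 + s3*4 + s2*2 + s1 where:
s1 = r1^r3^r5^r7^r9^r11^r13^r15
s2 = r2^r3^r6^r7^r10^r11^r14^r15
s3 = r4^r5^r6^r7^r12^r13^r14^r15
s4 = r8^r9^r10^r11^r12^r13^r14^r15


s1=0, s2=1, s3=0, s4=0

Syndrome = 2 (error at position 2)


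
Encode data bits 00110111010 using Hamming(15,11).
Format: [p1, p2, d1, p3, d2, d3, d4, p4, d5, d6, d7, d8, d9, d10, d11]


Parity bits: p1=0, p2=1, p3=0, p4=0

010001100111010


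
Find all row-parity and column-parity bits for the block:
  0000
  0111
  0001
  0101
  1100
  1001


Row parities: 011000
Column parities: 0110

Row P: 011000, Col P: 0110, Corner: 0


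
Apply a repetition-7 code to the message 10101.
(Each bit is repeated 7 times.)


Each bit -> 7 copies

11111110000000111111100000001111111


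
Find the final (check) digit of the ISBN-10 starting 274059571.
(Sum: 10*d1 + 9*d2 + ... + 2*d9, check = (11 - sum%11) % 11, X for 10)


Weighted sum: 233
233 mod 11 = 2

Check digit: 9


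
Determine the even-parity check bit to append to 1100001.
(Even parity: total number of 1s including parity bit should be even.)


Number of 1s in data: 3
Parity bit: 1

1


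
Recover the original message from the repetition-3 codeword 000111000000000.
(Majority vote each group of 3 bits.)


Groups: 000, 111, 000, 000, 000
Majority votes: 01000

01000


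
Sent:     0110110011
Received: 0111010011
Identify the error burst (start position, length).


XOR: 0001100000

Burst at position 3, length 2


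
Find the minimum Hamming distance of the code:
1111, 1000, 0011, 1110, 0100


Comparing all pairs, minimum distance: 1
Can detect 0 errors, correct 0 errors

1


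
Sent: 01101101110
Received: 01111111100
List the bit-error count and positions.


XOR: 00010010010

3 error(s) at position(s): 3, 6, 9


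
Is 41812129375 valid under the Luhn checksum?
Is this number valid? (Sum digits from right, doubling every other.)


Luhn sum = 44
44 mod 10 = 4

Invalid (Luhn sum mod 10 = 4)


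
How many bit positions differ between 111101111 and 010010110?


XOR: 101111001
Count of 1s: 6

6


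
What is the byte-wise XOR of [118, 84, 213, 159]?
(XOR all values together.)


XOR chain: 118 ^ 84 ^ 213 ^ 159 = 104

104


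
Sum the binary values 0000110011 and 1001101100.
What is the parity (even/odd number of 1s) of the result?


0000110011 = 51
1001101100 = 620
Sum = 671 = 1010011111
1s count = 7

odd parity (7 ones in 1010011111)


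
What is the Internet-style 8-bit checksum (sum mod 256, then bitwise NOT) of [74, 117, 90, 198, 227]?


Sum = 706 mod 256 = 194
Complement = 61

61


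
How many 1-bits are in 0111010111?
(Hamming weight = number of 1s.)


Counting 1s in 0111010111

7


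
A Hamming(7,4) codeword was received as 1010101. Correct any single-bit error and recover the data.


Syndrome = 0: no error detected

Data: 1101 (no errors)


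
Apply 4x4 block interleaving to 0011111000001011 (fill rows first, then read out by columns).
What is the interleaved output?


Matrix:
  0011
  1110
  0000
  1011
Read columns: 0101010011011001

0101010011011001


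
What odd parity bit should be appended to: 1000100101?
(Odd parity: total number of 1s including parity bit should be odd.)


Number of 1s in data: 4
Parity bit: 1

1


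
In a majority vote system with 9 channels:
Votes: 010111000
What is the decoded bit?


Ones: 4 out of 9
Threshold: 5

0 (4/9 voted 1)


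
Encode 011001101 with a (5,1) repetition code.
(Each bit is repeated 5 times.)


Each bit -> 5 copies

000001111111111000000000011111111110000011111


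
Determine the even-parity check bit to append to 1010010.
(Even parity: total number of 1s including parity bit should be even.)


Number of 1s in data: 3
Parity bit: 1

1


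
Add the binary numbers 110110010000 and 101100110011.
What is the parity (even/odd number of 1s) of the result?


110110010000 = 3472
101100110011 = 2867
Sum = 6339 = 1100011000011
1s count = 6

even parity (6 ones in 1100011000011)


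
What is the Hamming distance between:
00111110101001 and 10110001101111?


XOR: 10001111000110
Count of 1s: 7

7


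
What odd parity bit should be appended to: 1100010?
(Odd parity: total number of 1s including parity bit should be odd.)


Number of 1s in data: 3
Parity bit: 0

0


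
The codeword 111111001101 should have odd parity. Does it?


Number of 1s: 9

Yes, parity is correct (9 ones)


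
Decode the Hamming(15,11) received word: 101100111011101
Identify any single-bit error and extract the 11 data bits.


Syndrome = 5: error at position 5

Data: 11011011101 (corrected bit 5)


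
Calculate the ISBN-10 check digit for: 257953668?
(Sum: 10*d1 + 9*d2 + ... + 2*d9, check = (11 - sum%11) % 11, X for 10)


Weighted sum: 287
287 mod 11 = 1

Check digit: X


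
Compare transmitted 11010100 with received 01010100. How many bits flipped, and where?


XOR: 10000000

1 error(s) at position(s): 0


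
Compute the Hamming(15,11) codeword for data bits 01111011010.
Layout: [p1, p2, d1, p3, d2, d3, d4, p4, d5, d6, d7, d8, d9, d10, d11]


Parity bits: p1=0, p2=0, p3=1, p4=0

000111101011010


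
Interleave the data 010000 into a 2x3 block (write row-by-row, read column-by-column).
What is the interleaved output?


Matrix:
  010
  000
Read columns: 001000

001000


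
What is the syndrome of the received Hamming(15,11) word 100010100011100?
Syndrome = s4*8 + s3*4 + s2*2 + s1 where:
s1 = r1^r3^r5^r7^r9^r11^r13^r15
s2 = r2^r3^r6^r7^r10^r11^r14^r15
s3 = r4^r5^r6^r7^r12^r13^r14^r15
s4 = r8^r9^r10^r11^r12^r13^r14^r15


s1=1, s2=0, s3=0, s4=1

Syndrome = 9 (error at position 9)


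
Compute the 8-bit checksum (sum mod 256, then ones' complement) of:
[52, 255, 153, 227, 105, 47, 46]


Sum = 885 mod 256 = 117
Complement = 138

138


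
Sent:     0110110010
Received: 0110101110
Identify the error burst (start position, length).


XOR: 0000011100

Burst at position 5, length 3


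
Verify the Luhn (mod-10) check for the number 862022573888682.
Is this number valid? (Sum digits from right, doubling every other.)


Luhn sum = 69
69 mod 10 = 9

Invalid (Luhn sum mod 10 = 9)


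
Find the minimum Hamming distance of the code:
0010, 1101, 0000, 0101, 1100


Comparing all pairs, minimum distance: 1
Can detect 0 errors, correct 0 errors

1


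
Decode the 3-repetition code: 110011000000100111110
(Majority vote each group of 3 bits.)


Groups: 110, 011, 000, 000, 100, 111, 110
Majority votes: 1100011

1100011


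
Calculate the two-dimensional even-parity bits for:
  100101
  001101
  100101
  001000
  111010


Row parities: 11110
Column parities: 111111

Row P: 11110, Col P: 111111, Corner: 0


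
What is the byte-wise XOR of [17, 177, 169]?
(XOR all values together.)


XOR chain: 17 ^ 177 ^ 169 = 9

9


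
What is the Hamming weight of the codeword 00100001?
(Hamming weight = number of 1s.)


Counting 1s in 00100001

2


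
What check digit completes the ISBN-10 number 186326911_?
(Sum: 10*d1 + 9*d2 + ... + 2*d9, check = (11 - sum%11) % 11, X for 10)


Weighted sum: 234
234 mod 11 = 3

Check digit: 8


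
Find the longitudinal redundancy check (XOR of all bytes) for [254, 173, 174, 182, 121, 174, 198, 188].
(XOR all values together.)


XOR chain: 254 ^ 173 ^ 174 ^ 182 ^ 121 ^ 174 ^ 198 ^ 188 = 230

230


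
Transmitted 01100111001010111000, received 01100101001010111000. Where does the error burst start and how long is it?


XOR: 00000010000000000000

Burst at position 6, length 1


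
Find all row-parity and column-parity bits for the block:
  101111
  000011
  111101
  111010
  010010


Row parities: 10100
Column parities: 111001

Row P: 10100, Col P: 111001, Corner: 0


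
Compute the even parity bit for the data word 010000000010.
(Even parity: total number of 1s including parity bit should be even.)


Number of 1s in data: 2
Parity bit: 0

0


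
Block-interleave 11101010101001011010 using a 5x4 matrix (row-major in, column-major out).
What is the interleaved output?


Matrix:
  1110
  1010
  1010
  0101
  1010
Read columns: 11101100101110100010

11101100101110100010


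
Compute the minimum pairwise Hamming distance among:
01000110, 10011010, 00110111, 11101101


Comparing all pairs, minimum distance: 4
Can detect 3 errors, correct 1 errors

4


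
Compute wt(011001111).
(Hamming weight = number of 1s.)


Counting 1s in 011001111

6


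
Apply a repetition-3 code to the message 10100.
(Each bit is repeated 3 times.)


Each bit -> 3 copies

111000111000000


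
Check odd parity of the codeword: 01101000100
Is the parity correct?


Number of 1s: 4

No, parity error (4 ones)


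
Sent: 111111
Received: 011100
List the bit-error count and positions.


XOR: 100011

3 error(s) at position(s): 0, 4, 5


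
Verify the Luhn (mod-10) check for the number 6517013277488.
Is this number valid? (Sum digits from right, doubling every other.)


Luhn sum = 53
53 mod 10 = 3

Invalid (Luhn sum mod 10 = 3)


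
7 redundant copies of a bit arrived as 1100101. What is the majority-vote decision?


Ones: 4 out of 7
Threshold: 4

1 (4/7 voted 1)


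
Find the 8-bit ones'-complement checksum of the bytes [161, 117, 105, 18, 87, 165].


Sum = 653 mod 256 = 141
Complement = 114

114


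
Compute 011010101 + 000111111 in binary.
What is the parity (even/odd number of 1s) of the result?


011010101 = 213
000111111 = 63
Sum = 276 = 100010100
1s count = 3

odd parity (3 ones in 100010100)


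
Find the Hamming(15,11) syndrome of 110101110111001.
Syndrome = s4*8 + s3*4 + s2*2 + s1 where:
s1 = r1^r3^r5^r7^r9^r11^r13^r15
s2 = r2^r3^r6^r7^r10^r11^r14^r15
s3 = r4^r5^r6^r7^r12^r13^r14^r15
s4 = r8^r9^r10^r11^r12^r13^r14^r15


s1=0, s2=0, s3=1, s4=1

Syndrome = 12 (error at position 12)


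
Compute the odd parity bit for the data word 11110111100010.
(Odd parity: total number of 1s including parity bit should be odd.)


Number of 1s in data: 9
Parity bit: 0

0


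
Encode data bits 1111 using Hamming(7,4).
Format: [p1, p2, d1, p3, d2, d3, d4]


Parity bits: p1=1, p2=1, p3=1

1111111


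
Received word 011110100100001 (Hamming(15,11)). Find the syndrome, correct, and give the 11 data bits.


Syndrome = 2: error at position 2

Data: 11010100001 (corrected bit 2)


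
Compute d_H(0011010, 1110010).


XOR: 1101000
Count of 1s: 3

3


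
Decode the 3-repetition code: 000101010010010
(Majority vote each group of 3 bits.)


Groups: 000, 101, 010, 010, 010
Majority votes: 01000

01000


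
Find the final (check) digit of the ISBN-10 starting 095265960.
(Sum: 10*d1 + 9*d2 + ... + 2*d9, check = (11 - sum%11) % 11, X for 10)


Weighted sum: 250
250 mod 11 = 8

Check digit: 3


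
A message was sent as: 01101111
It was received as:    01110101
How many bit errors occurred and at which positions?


XOR: 00011010

3 error(s) at position(s): 3, 4, 6


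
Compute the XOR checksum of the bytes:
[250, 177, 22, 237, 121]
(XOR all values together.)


XOR chain: 250 ^ 177 ^ 22 ^ 237 ^ 121 = 201

201


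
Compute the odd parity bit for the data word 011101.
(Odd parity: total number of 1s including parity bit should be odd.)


Number of 1s in data: 4
Parity bit: 1

1


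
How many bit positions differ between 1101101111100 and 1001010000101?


XOR: 0100111111001
Count of 1s: 8

8


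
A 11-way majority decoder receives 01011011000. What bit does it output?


Ones: 5 out of 11
Threshold: 6

0 (5/11 voted 1)


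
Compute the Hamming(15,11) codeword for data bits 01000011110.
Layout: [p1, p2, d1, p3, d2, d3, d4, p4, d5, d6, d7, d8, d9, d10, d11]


Parity bits: p1=1, p2=0, p3=0, p4=0

100010000011110


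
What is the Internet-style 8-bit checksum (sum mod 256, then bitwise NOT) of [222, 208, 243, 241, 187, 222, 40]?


Sum = 1363 mod 256 = 83
Complement = 172

172


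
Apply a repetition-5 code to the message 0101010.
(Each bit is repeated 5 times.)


Each bit -> 5 copies

00000111110000011111000001111100000


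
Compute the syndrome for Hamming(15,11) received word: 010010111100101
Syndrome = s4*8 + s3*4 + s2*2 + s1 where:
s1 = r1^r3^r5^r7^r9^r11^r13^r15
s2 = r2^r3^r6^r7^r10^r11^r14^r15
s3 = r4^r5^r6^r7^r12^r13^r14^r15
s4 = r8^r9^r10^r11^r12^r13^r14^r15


s1=1, s2=0, s3=0, s4=1

Syndrome = 9 (error at position 9)


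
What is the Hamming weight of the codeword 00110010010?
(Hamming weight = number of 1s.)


Counting 1s in 00110010010

4


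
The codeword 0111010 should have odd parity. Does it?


Number of 1s: 4

No, parity error (4 ones)


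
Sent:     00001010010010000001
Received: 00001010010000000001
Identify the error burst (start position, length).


XOR: 00000000000010000000

Burst at position 12, length 1


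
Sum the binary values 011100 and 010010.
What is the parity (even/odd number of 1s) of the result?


011100 = 28
010010 = 18
Sum = 46 = 101110
1s count = 4

even parity (4 ones in 101110)


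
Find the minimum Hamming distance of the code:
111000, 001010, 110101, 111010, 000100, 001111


Comparing all pairs, minimum distance: 1
Can detect 0 errors, correct 0 errors

1


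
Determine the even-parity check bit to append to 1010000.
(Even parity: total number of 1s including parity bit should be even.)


Number of 1s in data: 2
Parity bit: 0

0


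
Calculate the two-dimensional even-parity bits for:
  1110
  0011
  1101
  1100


Row parities: 1010
Column parities: 1100

Row P: 1010, Col P: 1100, Corner: 0


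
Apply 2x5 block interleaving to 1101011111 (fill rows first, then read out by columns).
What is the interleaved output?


Matrix:
  11010
  11111
Read columns: 1111011101

1111011101


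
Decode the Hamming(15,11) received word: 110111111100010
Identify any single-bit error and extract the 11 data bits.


Syndrome = 6: error at position 6

Data: 01011100010 (corrected bit 6)


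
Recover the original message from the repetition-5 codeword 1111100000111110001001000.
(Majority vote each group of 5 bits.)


Groups: 11111, 00000, 11111, 00010, 01000
Majority votes: 10100

10100


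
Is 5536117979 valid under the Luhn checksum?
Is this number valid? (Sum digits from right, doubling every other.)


Luhn sum = 49
49 mod 10 = 9

Invalid (Luhn sum mod 10 = 9)


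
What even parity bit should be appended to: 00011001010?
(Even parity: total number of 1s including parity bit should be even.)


Number of 1s in data: 4
Parity bit: 0

0


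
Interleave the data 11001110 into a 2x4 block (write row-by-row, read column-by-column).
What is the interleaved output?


Matrix:
  1100
  1110
Read columns: 11110100

11110100


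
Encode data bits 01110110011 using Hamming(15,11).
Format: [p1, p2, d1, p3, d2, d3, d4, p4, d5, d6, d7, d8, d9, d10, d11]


Parity bits: p1=0, p2=0, p3=1, p4=0

000111100110011


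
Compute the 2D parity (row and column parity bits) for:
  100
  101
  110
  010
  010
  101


Row parities: 100110
Column parities: 010

Row P: 100110, Col P: 010, Corner: 1


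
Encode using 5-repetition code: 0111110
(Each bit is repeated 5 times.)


Each bit -> 5 copies

00000111111111111111111111111100000


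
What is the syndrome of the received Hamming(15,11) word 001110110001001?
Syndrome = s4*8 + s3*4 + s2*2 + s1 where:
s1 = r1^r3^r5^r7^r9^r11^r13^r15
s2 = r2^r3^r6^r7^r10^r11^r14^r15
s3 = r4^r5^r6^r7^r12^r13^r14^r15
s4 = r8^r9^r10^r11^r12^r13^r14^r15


s1=0, s2=1, s3=1, s4=1

Syndrome = 14 (error at position 14)


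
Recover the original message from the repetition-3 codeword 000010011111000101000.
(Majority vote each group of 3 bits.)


Groups: 000, 010, 011, 111, 000, 101, 000
Majority votes: 0011010

0011010


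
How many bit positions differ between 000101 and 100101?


XOR: 100000
Count of 1s: 1

1


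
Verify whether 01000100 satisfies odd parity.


Number of 1s: 2

No, parity error (2 ones)


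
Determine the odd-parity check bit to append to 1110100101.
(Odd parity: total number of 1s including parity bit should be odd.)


Number of 1s in data: 6
Parity bit: 1

1


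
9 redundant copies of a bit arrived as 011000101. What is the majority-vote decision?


Ones: 4 out of 9
Threshold: 5

0 (4/9 voted 1)


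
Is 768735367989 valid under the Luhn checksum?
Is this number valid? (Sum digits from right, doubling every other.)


Luhn sum = 78
78 mod 10 = 8

Invalid (Luhn sum mod 10 = 8)


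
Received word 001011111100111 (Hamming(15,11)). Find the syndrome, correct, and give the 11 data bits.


Syndrome = 0: no error detected

Data: 11111100111 (no errors)


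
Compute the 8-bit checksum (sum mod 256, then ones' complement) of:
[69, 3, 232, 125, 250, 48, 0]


Sum = 727 mod 256 = 215
Complement = 40

40


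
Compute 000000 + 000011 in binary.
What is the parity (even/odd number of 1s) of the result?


000000 = 0
000011 = 3
Sum = 3 = 11
1s count = 2

even parity (2 ones in 11)


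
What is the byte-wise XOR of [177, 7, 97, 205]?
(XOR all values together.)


XOR chain: 177 ^ 7 ^ 97 ^ 205 = 26

26


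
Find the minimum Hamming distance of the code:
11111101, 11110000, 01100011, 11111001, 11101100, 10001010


Comparing all pairs, minimum distance: 1
Can detect 0 errors, correct 0 errors

1


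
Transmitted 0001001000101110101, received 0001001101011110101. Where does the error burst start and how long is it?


XOR: 0000000101110000000

Burst at position 7, length 5


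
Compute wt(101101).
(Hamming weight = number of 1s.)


Counting 1s in 101101

4


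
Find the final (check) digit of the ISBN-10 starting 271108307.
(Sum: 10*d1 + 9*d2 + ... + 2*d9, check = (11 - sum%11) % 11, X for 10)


Weighted sum: 164
164 mod 11 = 10

Check digit: 1


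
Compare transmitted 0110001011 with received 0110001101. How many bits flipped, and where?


XOR: 0000000110

2 error(s) at position(s): 7, 8


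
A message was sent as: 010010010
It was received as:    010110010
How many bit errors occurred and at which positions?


XOR: 000100000

1 error(s) at position(s): 3


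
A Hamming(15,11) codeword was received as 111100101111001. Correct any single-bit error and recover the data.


Syndrome = 8: error at position 8

Data: 10011111001 (corrected bit 8)


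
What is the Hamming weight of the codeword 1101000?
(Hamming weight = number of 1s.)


Counting 1s in 1101000

3


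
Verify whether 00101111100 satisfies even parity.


Number of 1s: 6

Yes, parity is correct (6 ones)


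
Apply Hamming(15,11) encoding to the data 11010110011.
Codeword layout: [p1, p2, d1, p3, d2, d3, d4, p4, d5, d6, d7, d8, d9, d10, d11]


Parity bits: p1=1, p2=0, p3=0, p4=0

101010100110011


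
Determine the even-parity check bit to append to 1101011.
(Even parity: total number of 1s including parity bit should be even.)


Number of 1s in data: 5
Parity bit: 1

1


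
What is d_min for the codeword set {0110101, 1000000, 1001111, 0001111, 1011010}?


Comparing all pairs, minimum distance: 1
Can detect 0 errors, correct 0 errors

1


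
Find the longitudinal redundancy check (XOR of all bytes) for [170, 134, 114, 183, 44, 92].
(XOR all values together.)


XOR chain: 170 ^ 134 ^ 114 ^ 183 ^ 44 ^ 92 = 153

153


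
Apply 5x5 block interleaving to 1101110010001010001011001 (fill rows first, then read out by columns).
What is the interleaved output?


Matrix:
  11011
  10010
  00101
  00010
  11001
Read columns: 1100110001001001101010101

1100110001001001101010101


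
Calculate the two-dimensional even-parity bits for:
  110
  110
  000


Row parities: 000
Column parities: 000

Row P: 000, Col P: 000, Corner: 0


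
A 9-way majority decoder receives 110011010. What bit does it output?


Ones: 5 out of 9
Threshold: 5

1 (5/9 voted 1)


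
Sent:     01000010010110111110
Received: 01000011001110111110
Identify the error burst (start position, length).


XOR: 00000001011000000000

Burst at position 7, length 4


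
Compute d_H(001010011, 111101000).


XOR: 110111011
Count of 1s: 7

7


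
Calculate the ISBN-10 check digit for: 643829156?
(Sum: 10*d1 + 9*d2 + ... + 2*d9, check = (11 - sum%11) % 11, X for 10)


Weighted sum: 264
264 mod 11 = 0

Check digit: 0


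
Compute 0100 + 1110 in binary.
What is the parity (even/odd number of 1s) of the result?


0100 = 4
1110 = 14
Sum = 18 = 10010
1s count = 2

even parity (2 ones in 10010)


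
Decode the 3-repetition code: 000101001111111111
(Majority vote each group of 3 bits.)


Groups: 000, 101, 001, 111, 111, 111
Majority votes: 010111

010111


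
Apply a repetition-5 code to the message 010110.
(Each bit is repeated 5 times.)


Each bit -> 5 copies

000001111100000111111111100000


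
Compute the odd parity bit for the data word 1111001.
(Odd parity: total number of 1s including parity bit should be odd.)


Number of 1s in data: 5
Parity bit: 0

0


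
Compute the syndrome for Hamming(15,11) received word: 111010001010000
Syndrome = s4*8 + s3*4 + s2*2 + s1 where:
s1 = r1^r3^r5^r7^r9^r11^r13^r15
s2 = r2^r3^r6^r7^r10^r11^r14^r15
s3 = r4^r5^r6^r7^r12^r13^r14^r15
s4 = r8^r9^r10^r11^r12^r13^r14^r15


s1=1, s2=1, s3=1, s4=0

Syndrome = 7 (error at position 7)


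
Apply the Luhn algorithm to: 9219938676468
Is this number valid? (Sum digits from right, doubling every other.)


Luhn sum = 74
74 mod 10 = 4

Invalid (Luhn sum mod 10 = 4)


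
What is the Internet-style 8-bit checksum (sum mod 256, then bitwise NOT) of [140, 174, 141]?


Sum = 455 mod 256 = 199
Complement = 56

56


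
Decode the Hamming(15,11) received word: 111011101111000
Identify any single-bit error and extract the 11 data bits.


Syndrome = 0: no error detected

Data: 11111111000 (no errors)


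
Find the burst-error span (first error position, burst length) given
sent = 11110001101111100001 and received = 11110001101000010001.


XOR: 00000000000111110000

Burst at position 11, length 5


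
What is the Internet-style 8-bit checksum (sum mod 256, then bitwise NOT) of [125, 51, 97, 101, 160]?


Sum = 534 mod 256 = 22
Complement = 233

233


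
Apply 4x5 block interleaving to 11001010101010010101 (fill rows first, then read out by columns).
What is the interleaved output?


Matrix:
  11001
  01010
  10100
  10101
Read columns: 10111100001101001001

10111100001101001001


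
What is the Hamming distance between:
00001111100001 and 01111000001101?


XOR: 01110111101100
Count of 1s: 9

9


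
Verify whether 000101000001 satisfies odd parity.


Number of 1s: 3

Yes, parity is correct (3 ones)


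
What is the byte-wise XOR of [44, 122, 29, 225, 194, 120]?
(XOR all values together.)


XOR chain: 44 ^ 122 ^ 29 ^ 225 ^ 194 ^ 120 = 16

16


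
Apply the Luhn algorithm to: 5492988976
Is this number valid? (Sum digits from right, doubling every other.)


Luhn sum = 60
60 mod 10 = 0

Valid (Luhn sum mod 10 = 0)


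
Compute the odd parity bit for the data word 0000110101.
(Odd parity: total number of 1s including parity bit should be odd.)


Number of 1s in data: 4
Parity bit: 1

1


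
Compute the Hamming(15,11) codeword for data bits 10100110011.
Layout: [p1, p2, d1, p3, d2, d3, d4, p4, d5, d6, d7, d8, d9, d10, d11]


Parity bits: p1=1, p2=0, p3=1, p4=0

101101000110011


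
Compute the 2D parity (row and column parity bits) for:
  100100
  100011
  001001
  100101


Row parities: 0101
Column parities: 101011

Row P: 0101, Col P: 101011, Corner: 0


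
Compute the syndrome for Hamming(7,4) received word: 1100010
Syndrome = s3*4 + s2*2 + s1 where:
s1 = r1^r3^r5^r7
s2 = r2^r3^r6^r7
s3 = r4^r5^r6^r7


s1=1, s2=0, s3=1

Syndrome = 5 (error at position 5)


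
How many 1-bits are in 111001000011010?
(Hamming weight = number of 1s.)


Counting 1s in 111001000011010

7


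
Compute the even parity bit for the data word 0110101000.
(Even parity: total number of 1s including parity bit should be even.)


Number of 1s in data: 4
Parity bit: 0

0


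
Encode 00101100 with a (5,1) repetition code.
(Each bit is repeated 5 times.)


Each bit -> 5 copies

0000000000111110000011111111110000000000


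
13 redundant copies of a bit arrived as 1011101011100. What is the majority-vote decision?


Ones: 8 out of 13
Threshold: 7

1 (8/13 voted 1)


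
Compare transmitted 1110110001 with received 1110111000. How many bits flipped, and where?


XOR: 0000001001

2 error(s) at position(s): 6, 9


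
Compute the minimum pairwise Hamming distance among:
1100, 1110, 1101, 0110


Comparing all pairs, minimum distance: 1
Can detect 0 errors, correct 0 errors

1


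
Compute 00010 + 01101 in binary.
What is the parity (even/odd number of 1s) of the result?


00010 = 2
01101 = 13
Sum = 15 = 1111
1s count = 4

even parity (4 ones in 1111)


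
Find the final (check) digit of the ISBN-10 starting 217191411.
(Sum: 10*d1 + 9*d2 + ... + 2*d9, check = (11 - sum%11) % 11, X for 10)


Weighted sum: 172
172 mod 11 = 7

Check digit: 4


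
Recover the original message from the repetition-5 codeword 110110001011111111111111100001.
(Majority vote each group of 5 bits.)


Groups: 11011, 00010, 11111, 11111, 11111, 00001
Majority votes: 101110

101110


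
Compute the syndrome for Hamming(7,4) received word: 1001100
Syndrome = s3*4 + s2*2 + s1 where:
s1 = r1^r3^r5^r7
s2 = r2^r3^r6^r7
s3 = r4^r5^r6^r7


s1=0, s2=0, s3=0

Syndrome = 0 (no error)


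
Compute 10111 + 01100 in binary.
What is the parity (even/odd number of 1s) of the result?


10111 = 23
01100 = 12
Sum = 35 = 100011
1s count = 3

odd parity (3 ones in 100011)


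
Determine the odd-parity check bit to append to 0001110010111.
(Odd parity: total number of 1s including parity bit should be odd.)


Number of 1s in data: 7
Parity bit: 0

0


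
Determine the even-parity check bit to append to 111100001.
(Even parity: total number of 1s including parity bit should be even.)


Number of 1s in data: 5
Parity bit: 1

1


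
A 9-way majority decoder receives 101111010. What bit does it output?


Ones: 6 out of 9
Threshold: 5

1 (6/9 voted 1)


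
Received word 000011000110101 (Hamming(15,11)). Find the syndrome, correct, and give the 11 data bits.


Syndrome = 0: no error detected

Data: 01100110101 (no errors)


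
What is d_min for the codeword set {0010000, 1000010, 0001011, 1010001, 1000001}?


Comparing all pairs, minimum distance: 1
Can detect 0 errors, correct 0 errors

1


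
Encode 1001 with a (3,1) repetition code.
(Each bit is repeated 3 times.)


Each bit -> 3 copies

111000000111


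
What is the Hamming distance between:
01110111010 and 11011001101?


XOR: 10101110111
Count of 1s: 8

8


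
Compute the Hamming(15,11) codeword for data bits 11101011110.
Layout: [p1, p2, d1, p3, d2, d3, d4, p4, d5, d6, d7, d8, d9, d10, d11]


Parity bits: p1=1, p2=0, p3=1, p4=1

101111011011110


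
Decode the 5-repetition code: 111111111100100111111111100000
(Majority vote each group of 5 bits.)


Groups: 11111, 11111, 00100, 11111, 11111, 00000
Majority votes: 110110

110110


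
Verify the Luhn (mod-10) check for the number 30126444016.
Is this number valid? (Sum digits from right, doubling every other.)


Luhn sum = 42
42 mod 10 = 2

Invalid (Luhn sum mod 10 = 2)


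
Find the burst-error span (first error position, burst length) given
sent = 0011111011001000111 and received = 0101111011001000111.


XOR: 0110000000000000000

Burst at position 1, length 2


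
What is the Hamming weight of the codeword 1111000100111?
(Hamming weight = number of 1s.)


Counting 1s in 1111000100111

8


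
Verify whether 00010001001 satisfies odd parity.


Number of 1s: 3

Yes, parity is correct (3 ones)


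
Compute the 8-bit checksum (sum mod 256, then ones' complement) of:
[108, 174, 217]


Sum = 499 mod 256 = 243
Complement = 12

12


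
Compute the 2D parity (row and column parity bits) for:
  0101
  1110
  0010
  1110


Row parities: 0111
Column parities: 0111

Row P: 0111, Col P: 0111, Corner: 1


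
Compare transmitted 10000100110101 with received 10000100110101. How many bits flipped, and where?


XOR: 00000000000000

0 errors (received matches sent)


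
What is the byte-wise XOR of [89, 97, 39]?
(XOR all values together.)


XOR chain: 89 ^ 97 ^ 39 = 31

31


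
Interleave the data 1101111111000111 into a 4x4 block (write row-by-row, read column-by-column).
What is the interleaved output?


Matrix:
  1101
  1111
  1100
  0111
Read columns: 1110111101011101

1110111101011101


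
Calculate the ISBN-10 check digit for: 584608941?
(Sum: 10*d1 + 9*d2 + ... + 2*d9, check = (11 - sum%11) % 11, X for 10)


Weighted sum: 286
286 mod 11 = 0

Check digit: 0


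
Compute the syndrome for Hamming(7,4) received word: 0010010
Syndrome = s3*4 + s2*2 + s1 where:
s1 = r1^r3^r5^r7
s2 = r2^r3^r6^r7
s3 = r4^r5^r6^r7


s1=1, s2=0, s3=1

Syndrome = 5 (error at position 5)


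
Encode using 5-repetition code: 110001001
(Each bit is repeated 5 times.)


Each bit -> 5 copies

111111111100000000000000011111000000000011111


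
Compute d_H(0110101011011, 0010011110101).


XOR: 0100110101110
Count of 1s: 7

7


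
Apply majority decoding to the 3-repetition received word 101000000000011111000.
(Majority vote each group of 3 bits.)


Groups: 101, 000, 000, 000, 011, 111, 000
Majority votes: 1000110

1000110


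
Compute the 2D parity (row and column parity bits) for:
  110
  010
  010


Row parities: 011
Column parities: 110

Row P: 011, Col P: 110, Corner: 0


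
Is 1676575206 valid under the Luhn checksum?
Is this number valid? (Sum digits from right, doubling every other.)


Luhn sum = 36
36 mod 10 = 6

Invalid (Luhn sum mod 10 = 6)


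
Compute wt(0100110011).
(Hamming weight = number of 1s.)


Counting 1s in 0100110011

5


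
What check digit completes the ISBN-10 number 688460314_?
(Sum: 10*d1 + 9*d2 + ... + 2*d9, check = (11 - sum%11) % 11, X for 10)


Weighted sum: 283
283 mod 11 = 8

Check digit: 3


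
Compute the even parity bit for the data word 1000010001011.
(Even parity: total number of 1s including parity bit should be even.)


Number of 1s in data: 5
Parity bit: 1

1


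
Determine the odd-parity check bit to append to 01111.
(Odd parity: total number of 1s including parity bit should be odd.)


Number of 1s in data: 4
Parity bit: 1

1


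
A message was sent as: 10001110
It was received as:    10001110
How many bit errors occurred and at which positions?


XOR: 00000000

0 errors (received matches sent)


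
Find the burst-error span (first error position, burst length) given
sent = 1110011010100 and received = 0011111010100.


XOR: 1101100000000

Burst at position 0, length 5


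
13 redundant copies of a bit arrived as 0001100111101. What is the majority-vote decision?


Ones: 7 out of 13
Threshold: 7

1 (7/13 voted 1)


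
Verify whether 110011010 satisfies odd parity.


Number of 1s: 5

Yes, parity is correct (5 ones)


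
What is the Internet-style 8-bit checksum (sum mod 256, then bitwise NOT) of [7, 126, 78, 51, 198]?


Sum = 460 mod 256 = 204
Complement = 51

51


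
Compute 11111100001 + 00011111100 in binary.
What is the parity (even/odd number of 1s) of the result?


11111100001 = 2017
00011111100 = 252
Sum = 2269 = 100011011101
1s count = 7

odd parity (7 ones in 100011011101)


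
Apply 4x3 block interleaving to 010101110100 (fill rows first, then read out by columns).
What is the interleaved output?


Matrix:
  010
  101
  110
  100
Read columns: 011110100100

011110100100


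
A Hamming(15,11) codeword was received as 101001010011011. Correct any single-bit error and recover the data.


Syndrome = 10: error at position 10

Data: 10100111011 (corrected bit 10)


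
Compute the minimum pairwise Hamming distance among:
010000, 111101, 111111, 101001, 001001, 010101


Comparing all pairs, minimum distance: 1
Can detect 0 errors, correct 0 errors

1


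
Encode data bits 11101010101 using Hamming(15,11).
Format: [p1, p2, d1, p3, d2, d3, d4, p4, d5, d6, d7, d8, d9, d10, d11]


Parity bits: p1=0, p2=0, p3=0, p4=0

001011001010101


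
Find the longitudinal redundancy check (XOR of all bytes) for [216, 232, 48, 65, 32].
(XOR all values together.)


XOR chain: 216 ^ 232 ^ 48 ^ 65 ^ 32 = 97

97


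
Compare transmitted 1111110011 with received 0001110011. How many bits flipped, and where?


XOR: 1110000000

3 error(s) at position(s): 0, 1, 2


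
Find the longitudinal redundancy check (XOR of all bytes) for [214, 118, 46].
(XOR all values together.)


XOR chain: 214 ^ 118 ^ 46 = 142

142


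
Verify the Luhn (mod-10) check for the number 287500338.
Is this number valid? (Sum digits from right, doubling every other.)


Luhn sum = 34
34 mod 10 = 4

Invalid (Luhn sum mod 10 = 4)


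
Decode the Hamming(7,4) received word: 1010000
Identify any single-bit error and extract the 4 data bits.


Syndrome = 2: error at position 2

Data: 1000 (corrected bit 2)


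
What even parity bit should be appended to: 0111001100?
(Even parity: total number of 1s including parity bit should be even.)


Number of 1s in data: 5
Parity bit: 1

1


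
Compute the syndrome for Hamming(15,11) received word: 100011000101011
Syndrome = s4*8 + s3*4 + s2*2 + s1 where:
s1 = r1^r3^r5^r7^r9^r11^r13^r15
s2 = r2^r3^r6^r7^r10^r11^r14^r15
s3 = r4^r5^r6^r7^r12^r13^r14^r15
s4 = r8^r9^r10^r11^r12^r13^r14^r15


s1=1, s2=0, s3=1, s4=0

Syndrome = 5 (error at position 5)


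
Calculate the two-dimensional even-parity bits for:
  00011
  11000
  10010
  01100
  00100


Row parities: 00001
Column parities: 00001

Row P: 00001, Col P: 00001, Corner: 1


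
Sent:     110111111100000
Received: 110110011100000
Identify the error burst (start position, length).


XOR: 000001100000000

Burst at position 5, length 2


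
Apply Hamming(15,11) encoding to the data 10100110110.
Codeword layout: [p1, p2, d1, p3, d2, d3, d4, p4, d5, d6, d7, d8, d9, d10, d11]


Parity bits: p1=1, p2=1, p3=1, p4=0

111101000110110


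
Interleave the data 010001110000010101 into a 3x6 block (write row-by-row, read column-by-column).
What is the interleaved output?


Matrix:
  010001
  110000
  010101
Read columns: 010111000001000101

010111000001000101


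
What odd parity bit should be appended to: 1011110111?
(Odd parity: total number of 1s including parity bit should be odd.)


Number of 1s in data: 8
Parity bit: 1

1


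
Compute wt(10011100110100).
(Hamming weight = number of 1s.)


Counting 1s in 10011100110100

7


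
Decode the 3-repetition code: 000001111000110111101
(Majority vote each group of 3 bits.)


Groups: 000, 001, 111, 000, 110, 111, 101
Majority votes: 0010111

0010111


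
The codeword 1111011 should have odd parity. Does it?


Number of 1s: 6

No, parity error (6 ones)


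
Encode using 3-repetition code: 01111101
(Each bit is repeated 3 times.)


Each bit -> 3 copies

000111111111111111000111


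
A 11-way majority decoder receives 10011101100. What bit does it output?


Ones: 6 out of 11
Threshold: 6

1 (6/11 voted 1)


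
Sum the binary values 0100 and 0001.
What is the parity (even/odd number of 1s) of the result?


0100 = 4
0001 = 1
Sum = 5 = 101
1s count = 2

even parity (2 ones in 101)


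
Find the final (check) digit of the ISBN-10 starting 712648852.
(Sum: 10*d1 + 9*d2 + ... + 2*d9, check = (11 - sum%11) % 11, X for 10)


Weighted sum: 252
252 mod 11 = 10

Check digit: 1


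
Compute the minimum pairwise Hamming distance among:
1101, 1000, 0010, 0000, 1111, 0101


Comparing all pairs, minimum distance: 1
Can detect 0 errors, correct 0 errors

1


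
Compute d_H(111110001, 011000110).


XOR: 100110111
Count of 1s: 6

6


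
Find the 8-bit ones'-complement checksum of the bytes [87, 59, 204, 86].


Sum = 436 mod 256 = 180
Complement = 75

75


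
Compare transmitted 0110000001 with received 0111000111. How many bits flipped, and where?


XOR: 0001000110

3 error(s) at position(s): 3, 7, 8


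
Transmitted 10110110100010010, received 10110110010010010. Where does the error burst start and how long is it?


XOR: 00000000110000000

Burst at position 8, length 2


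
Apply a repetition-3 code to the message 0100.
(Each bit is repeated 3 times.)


Each bit -> 3 copies

000111000000


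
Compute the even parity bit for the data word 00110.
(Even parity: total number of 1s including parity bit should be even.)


Number of 1s in data: 2
Parity bit: 0

0


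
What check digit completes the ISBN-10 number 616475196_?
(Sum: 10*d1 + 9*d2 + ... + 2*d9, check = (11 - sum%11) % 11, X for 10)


Weighted sum: 255
255 mod 11 = 2

Check digit: 9


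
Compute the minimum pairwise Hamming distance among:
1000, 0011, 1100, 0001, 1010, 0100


Comparing all pairs, minimum distance: 1
Can detect 0 errors, correct 0 errors

1


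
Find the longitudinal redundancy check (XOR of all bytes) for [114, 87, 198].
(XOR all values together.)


XOR chain: 114 ^ 87 ^ 198 = 227

227


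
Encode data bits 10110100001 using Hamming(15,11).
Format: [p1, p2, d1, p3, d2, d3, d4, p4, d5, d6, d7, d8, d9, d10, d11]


Parity bits: p1=1, p2=1, p3=1, p4=0

111101100100001


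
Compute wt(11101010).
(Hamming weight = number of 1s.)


Counting 1s in 11101010

5


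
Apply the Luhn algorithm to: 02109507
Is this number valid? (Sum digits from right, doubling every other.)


Luhn sum = 25
25 mod 10 = 5

Invalid (Luhn sum mod 10 = 5)


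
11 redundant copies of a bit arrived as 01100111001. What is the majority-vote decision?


Ones: 6 out of 11
Threshold: 6

1 (6/11 voted 1)


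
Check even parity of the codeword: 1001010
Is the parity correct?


Number of 1s: 3

No, parity error (3 ones)


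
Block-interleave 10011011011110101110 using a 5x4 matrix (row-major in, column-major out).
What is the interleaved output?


Matrix:
  1001
  1011
  0111
  1010
  1110
Read columns: 11011001010111111100

11011001010111111100


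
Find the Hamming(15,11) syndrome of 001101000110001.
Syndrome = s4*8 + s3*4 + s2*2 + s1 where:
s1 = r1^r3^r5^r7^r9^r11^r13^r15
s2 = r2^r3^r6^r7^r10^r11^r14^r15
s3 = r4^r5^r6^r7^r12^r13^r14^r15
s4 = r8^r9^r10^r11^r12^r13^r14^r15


s1=1, s2=1, s3=1, s4=1

Syndrome = 15 (error at position 15)


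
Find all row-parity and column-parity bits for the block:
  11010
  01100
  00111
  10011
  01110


Row parities: 10111
Column parities: 01100

Row P: 10111, Col P: 01100, Corner: 0


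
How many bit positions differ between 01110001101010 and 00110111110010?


XOR: 01000110011000
Count of 1s: 5

5


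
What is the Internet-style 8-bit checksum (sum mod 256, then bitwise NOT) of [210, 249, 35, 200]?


Sum = 694 mod 256 = 182
Complement = 73

73


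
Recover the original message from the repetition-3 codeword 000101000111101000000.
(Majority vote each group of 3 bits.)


Groups: 000, 101, 000, 111, 101, 000, 000
Majority votes: 0101100

0101100
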